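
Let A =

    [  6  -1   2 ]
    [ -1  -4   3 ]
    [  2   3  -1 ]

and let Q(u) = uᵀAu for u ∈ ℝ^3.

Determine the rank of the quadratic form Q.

Row-reducing A symmetrically gives the diagonal entries 6, -25/6, 1.
So there are 2 positive, 1 negative pivots.
The rank is the number of nonzero pivots: 3.

3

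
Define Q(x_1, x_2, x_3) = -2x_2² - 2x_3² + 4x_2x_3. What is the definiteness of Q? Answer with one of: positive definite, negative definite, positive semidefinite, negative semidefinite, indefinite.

negative semidefinite

Write A = [[0, 0, 0], [0, -2, 2], [0, 2, -2]].
Applying the same elementary operations to the rows and columns of A produces a congruent diagonal matrix with entries 0, -2, 0.
That gives 1 negative, 2 zero pivots.
Hence Q is negative semidefinite.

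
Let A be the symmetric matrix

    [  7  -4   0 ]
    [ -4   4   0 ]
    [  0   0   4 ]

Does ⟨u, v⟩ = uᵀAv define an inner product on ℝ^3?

yes

Row-reducing A symmetrically gives the diagonal entries 7, 12/7, 4.
So there are 3 positive pivots.
Hence Q is positive definite.
⟨·,·⟩ is an inner product exactly when A is positive definite.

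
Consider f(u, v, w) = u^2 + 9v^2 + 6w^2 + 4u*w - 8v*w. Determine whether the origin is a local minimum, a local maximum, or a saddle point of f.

The Hessian at the origin is H = [[2, 0, 4], [0, 18, -8], [4, -8, 12]].
Symmetric row and column elimination reduces H to a congruent diagonal form with pivots 2, 18, 4/9.
Counting signs: 3 positive.
H is positive definite, so the origin is a strict local minimum.

local minimum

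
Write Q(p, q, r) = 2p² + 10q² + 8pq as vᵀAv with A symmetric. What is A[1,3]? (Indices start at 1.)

The coefficient of p·r in Q is 0. For a symmetric A this equals A[1,3] + A[3,1] = 2·A[1,3].
So A[1,3] = 0/2 = 0.

0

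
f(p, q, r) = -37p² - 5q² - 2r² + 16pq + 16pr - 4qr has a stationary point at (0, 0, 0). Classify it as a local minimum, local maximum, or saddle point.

local maximum

The Hessian at the origin is H = [[-74, 16, 16], [16, -10, -4], [16, -4, -4]].
Applying the same elementary operations to the rows and columns of H produces a congruent diagonal matrix with entries -74, -242/37, -60/121.
That gives 3 negative pivots.
H is negative definite, so the origin is a strict local maximum.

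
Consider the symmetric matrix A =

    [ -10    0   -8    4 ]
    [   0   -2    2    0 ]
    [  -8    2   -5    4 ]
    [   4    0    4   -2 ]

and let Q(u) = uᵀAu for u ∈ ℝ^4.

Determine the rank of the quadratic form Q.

4

Symmetric row and column elimination reduces A to a congruent diagonal form with pivots -10, -2, 17/5, -10/17.
Counting signs: 1 positive, 3 negative.
The rank is the number of nonzero pivots: 4.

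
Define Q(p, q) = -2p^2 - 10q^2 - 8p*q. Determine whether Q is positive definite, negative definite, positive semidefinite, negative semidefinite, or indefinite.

negative definite

The associated matrix is A = [[-2, -4], [-4, -10]].
Row-reducing A symmetrically gives the diagonal entries -2, -2.
So there are 2 negative pivots.
Hence Q is negative definite.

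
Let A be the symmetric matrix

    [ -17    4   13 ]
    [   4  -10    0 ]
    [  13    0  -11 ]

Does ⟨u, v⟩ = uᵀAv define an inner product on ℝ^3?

no

Symmetric row and column elimination reduces A to a congruent diagonal form with pivots -17, -154/17, -2/77.
That gives 3 negative pivots.
Hence Q is negative definite.
⟨·,·⟩ is an inner product exactly when A is positive definite.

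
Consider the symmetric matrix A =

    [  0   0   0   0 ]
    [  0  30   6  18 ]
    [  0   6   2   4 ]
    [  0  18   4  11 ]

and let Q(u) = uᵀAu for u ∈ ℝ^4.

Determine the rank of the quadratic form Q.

Applying the same elementary operations to the rows and columns of A produces a congruent diagonal matrix with entries 0, 30, 4/5, 0.
That gives 2 positive, 2 zero pivots.
The rank is the number of nonzero pivots: 2.

2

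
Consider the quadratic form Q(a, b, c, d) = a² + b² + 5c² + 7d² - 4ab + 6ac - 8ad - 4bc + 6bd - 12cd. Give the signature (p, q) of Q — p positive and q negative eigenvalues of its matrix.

(2, 2)

The associated matrix is A = [[1, -2, 3, -4], [-2, 1, -2, 3], [3, -2, 5, -6], [-4, 3, -6, 7]].
Row-reducing A symmetrically gives the diagonal entries 1, -3, 4/3, -1.
That gives 2 positive, 2 negative pivots.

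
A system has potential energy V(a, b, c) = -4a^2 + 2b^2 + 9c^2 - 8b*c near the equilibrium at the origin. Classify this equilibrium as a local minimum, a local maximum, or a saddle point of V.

saddle point

The Hessian at the origin is H = [[-8, 0, 0], [0, 4, -8], [0, -8, 18]].
An LDLᵀ factorisation of H has diagonal entries -8, 4, 2.
Counting signs: 2 positive, 1 negative.
H is indefinite, so the origin is a saddle point.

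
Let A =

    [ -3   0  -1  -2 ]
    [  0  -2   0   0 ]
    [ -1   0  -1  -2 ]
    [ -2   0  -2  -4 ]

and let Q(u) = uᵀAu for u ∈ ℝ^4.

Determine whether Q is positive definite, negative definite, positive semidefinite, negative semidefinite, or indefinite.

negative semidefinite

Congruent diagonalization of A (simultaneous row and column reduction) yields pivots -3, -2, -2/3, 0.
So there are 3 negative, 1 zero pivots.
Hence Q is negative semidefinite.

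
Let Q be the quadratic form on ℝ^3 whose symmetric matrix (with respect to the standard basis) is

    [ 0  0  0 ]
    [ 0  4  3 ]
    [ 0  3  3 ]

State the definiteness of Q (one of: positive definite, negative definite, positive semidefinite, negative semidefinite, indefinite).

positive semidefinite

Applying the same elementary operations to the rows and columns of A produces a congruent diagonal matrix with entries 0, 4, 3/4.
That gives 2 positive, 1 zero pivots.
Hence Q is positive semidefinite.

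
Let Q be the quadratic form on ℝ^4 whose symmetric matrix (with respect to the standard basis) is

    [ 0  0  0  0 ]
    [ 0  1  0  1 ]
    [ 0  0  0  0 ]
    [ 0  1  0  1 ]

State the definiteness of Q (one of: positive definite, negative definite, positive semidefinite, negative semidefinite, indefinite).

Row-reducing A symmetrically gives the diagonal entries 0, 1, 0, 0.
Counting signs: 1 positive, 3 zero.
Hence Q is positive semidefinite.

positive semidefinite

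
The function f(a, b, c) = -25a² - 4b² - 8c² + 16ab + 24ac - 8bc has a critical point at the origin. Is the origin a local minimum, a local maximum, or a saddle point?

The Hessian at the origin is H = [[-50, 16, 24], [16, -8, -8], [24, -8, -16]].
Applying the same elementary operations to the rows and columns of H produces a congruent diagonal matrix with entries -50, -72/25, -40/9.
So there are 3 negative pivots.
H is negative definite, so the origin is a strict local maximum.

local maximum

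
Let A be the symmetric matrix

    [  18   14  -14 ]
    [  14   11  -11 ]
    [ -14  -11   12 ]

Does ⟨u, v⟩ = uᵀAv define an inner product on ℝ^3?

yes

Leading principal minors: Δ_1 = 18, Δ_2 = 2, Δ_3 = 2.
All leading principal minors are positive, so by Sylvester's criterion Q is positive definite.
⟨·,·⟩ is an inner product exactly when A is positive definite.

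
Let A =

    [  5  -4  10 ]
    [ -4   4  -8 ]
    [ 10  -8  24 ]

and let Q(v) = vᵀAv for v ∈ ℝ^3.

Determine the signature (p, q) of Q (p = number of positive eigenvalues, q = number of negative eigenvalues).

Symmetric row and column elimination reduces A to a congruent diagonal form with pivots 5, 4/5, 4.
So there are 3 positive pivots.

(3, 0)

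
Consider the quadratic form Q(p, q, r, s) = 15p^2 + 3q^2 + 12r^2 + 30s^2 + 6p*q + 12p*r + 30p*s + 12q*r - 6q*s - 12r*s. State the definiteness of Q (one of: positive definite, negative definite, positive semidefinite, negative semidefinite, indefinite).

The symmetric matrix is A = [[15, 3, 6, 15], [3, 3, 6, -3], [6, 6, 12, -6], [15, -3, -6, 30]].
Row-reducing A symmetrically gives the diagonal entries 15, 12/5, 0, 0.
So there are 2 positive, 2 zero pivots.
Hence Q is positive semidefinite.

positive semidefinite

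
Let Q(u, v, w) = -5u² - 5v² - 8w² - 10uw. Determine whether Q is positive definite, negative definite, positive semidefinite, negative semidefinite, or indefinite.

negative definite

The associated matrix is A = [[-5, 0, -5], [0, -5, 0], [-5, 0, -8]].
Row-reducing A symmetrically gives the diagonal entries -5, -5, -3.
Counting signs: 3 negative.
Hence Q is negative definite.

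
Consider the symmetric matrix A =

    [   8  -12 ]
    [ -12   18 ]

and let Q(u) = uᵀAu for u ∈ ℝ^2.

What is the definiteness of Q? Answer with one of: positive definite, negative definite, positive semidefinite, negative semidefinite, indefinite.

Applying the same elementary operations to the rows and columns of A produces a congruent diagonal matrix with entries 8, 0.
So there are 1 positive, 1 zero pivots.
Hence Q is positive semidefinite.

positive semidefinite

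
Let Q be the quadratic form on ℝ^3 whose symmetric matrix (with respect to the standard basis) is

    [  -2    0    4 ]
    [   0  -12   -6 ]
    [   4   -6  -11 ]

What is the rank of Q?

Row-reducing A symmetrically gives the diagonal entries -2, -12, 0.
So there are 2 negative, 1 zero pivots.
The rank is the number of nonzero pivots: 2.

2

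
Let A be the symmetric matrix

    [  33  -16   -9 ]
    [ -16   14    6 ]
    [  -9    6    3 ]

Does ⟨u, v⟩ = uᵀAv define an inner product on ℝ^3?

yes

Congruent diagonalization of A (simultaneous row and column reduction) yields pivots 33, 206/33, 12/103.
That gives 3 positive pivots.
Hence Q is positive definite.
⟨·,·⟩ is an inner product exactly when A is positive definite.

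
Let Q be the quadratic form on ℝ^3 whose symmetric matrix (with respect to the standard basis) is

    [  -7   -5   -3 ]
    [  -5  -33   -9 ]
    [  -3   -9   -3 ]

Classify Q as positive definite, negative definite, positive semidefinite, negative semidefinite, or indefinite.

negative definite

An LDLᵀ factorisation of A has diagonal entries -7, -206/7, -12/103.
Counting signs: 3 negative.
Hence Q is negative definite.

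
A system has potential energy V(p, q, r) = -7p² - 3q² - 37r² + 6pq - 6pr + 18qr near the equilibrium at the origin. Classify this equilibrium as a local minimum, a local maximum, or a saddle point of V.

local maximum

The Hessian at the origin is H = [[-14, 6, -6], [6, -6, 18], [-6, 18, -74]].
Congruent diagonalization of H (simultaneous row and column reduction) yields pivots -14, -24/7, -2.
That gives 3 negative pivots.
H is negative definite, so the origin is a strict local maximum.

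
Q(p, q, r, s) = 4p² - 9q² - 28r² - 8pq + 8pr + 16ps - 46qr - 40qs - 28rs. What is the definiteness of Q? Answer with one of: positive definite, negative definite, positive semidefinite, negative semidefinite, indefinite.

The associated matrix is A = [[4, -4, 4, 8], [-4, -9, -23, -20], [4, -23, -28, -14], [8, -20, -14, 0]].
Applying the same elementary operations to the rows and columns of A produces a congruent diagonal matrix with entries 4, -13, -55/13, -12/55.
Counting signs: 1 positive, 3 negative.
Hence Q is indefinite.

indefinite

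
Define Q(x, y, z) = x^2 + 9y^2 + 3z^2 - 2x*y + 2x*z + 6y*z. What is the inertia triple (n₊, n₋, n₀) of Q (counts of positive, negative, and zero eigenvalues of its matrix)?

(2, 0, 1)

Write A = [[1, -1, 1], [-1, 9, 3], [1, 3, 3]].
Symmetric row and column elimination reduces A to a congruent diagonal form with pivots 1, 8, 0.
Counting signs: 2 positive, 1 zero.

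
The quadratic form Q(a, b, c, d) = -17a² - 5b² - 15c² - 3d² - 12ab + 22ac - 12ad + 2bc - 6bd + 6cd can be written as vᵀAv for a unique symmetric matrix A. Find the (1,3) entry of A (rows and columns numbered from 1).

11

The coefficient of a·c in Q is 22. For a symmetric A this equals A[1,3] + A[3,1] = 2·A[1,3].
So A[1,3] = 22/2 = 11.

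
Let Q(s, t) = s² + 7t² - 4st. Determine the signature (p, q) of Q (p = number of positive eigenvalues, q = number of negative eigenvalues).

The associated matrix is A = [[1, -2], [-2, 7]].
Congruent diagonalization of A (simultaneous row and column reduction) yields pivots 1, 3.
That gives 2 positive pivots.

(2, 0)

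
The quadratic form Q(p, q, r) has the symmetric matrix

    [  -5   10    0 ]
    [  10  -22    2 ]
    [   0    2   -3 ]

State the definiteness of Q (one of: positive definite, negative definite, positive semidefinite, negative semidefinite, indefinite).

Symmetric row and column elimination reduces A to a congruent diagonal form with pivots -5, -2, -1.
So there are 3 negative pivots.
Hence Q is negative definite.

negative definite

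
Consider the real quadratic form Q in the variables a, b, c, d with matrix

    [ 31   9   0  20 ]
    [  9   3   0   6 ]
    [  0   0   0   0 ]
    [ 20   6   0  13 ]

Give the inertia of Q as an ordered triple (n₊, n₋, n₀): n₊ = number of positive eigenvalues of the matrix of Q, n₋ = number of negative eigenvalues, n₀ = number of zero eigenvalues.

Congruent diagonalization of A (simultaneous row and column reduction) yields pivots 31, 12/31, 0, 0.
Counting signs: 2 positive, 2 zero.

(2, 0, 2)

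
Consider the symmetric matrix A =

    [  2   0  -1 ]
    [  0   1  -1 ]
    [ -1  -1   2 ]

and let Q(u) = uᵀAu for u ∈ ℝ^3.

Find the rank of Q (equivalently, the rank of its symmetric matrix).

3

Congruent diagonalization of A (simultaneous row and column reduction) yields pivots 2, 1, 1/2.
Counting signs: 3 positive.
The rank is the number of nonzero pivots: 3.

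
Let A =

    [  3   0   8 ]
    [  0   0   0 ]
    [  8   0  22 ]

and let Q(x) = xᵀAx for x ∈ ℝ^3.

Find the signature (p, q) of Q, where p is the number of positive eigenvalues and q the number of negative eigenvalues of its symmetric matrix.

(2, 0)

Applying the same elementary operations to the rows and columns of A produces a congruent diagonal matrix with entries 3, 0, 2/3.
That gives 2 positive, 1 zero pivots.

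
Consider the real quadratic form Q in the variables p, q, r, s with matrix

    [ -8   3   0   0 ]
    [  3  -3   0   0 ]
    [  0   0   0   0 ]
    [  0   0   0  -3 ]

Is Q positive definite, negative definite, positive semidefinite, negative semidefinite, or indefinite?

negative semidefinite

Congruent diagonalization of A (simultaneous row and column reduction) yields pivots -8, -15/8, 0, -3.
So there are 3 negative, 1 zero pivots.
Hence Q is negative semidefinite.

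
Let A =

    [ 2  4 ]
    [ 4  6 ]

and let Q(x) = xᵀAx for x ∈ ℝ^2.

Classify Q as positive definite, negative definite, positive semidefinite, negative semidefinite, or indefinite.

Congruent diagonalization of A (simultaneous row and column reduction) yields pivots 2, -2.
That gives 1 positive, 1 negative pivots.
Hence Q is indefinite.

indefinite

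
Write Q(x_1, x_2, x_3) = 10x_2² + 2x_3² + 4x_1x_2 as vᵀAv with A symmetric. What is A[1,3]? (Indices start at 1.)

0

The coefficient of x_1·x_3 in Q is 0. For a symmetric A this equals A[1,3] + A[3,1] = 2·A[1,3].
So A[1,3] = 0/2 = 0.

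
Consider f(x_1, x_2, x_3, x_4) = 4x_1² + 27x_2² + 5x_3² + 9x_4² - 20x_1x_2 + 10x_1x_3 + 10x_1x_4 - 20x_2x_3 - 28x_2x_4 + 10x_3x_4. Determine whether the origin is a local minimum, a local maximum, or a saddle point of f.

The Hessian at the origin is H = [[8, -20, 10, 10], [-20, 54, -20, -28], [10, -20, 10, 10], [10, -28, 10, 18]].
Applying the same elementary operations to the rows and columns of H produces a congruent diagonal matrix with entries 8, 4, -35/4, 24/7.
That gives 3 positive, 1 negative pivots.
H is indefinite, so the origin is a saddle point.

saddle point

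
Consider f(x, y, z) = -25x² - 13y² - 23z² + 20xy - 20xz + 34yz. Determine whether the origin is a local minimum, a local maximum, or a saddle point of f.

The Hessian at the origin is H = [[-50, 20, -20], [20, -26, 34], [-20, 34, -46]].
Symmetric row and column elimination reduces H to a congruent diagonal form with pivots -50, -18, -4/9.
So there are 3 negative pivots.
H is negative definite, so the origin is a strict local maximum.

local maximum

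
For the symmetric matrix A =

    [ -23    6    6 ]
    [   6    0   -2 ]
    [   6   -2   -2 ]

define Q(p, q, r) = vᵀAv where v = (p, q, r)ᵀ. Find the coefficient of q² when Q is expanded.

The coefficient of q² is the diagonal entry A[2,2] = 0.

0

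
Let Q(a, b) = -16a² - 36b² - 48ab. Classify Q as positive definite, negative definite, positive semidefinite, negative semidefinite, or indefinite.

negative semidefinite

The symmetric matrix of Q is [[-16, -24], [-24, -36]].
For the 2×2 matrix [[-16, -24], [-24, -36]]: det = -16·-36 − (-24)² = 0, trace = -52.
det = 0 so one eigenvalue is zero; the form is semidefinite with the sign of the trace.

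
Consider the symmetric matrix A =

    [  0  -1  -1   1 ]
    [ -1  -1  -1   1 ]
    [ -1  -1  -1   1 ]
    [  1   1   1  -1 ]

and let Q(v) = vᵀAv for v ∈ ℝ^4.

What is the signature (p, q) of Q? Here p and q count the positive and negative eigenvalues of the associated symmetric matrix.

(1, 1)

By Sylvester's law of inertia any congruent diagonalization of A has 1 positive, 1 negative and 2 zero entries.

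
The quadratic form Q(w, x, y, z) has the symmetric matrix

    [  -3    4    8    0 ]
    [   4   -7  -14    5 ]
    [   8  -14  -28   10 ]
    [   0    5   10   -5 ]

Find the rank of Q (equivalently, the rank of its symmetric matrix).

3

Applying the same elementary operations to the rows and columns of A produces a congruent diagonal matrix with entries -3, -5/3, 0, 10.
That gives 1 positive, 2 negative, 1 zero pivots.
The rank is the number of nonzero pivots: 3.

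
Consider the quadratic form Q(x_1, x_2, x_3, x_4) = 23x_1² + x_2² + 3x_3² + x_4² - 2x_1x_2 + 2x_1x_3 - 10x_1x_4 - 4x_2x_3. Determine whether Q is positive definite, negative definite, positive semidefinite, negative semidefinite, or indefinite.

indefinite

The symmetric matrix is A = [[23, -1, 1, -5], [-1, 1, -2, 0], [1, -2, 3, 0], [-5, 0, 0, 1]].
An LDLᵀ factorisation of A has diagonal entries 23, 22/23, -23/22, -2/23.
So there are 2 positive, 2 negative pivots.
Hence Q is indefinite.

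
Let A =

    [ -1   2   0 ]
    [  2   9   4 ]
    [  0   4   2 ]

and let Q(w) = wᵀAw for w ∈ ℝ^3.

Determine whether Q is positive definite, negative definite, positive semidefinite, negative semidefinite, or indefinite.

Congruent diagonalization of A (simultaneous row and column reduction) yields pivots -1, 13, 10/13.
That gives 2 positive, 1 negative pivots.
Hence Q is indefinite.

indefinite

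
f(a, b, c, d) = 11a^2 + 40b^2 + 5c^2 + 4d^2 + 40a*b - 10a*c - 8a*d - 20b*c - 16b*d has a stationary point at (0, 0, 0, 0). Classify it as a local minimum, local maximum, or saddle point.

local minimum

The Hessian at the origin is H = [[22, 40, -10, -8], [40, 80, -20, -16], [-10, -20, 10, 0], [-8, -16, 0, 8]].
Symmetric row and column elimination reduces H to a congruent diagonal form with pivots 22, 80/11, 5, 8/5.
That gives 4 positive pivots.
H is positive definite, so the origin is a strict local minimum.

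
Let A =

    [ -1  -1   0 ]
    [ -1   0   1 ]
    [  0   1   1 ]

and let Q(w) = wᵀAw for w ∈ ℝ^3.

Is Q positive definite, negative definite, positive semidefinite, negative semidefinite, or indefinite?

indefinite

Row-reducing A symmetrically gives the diagonal entries -1, 1, 0.
That gives 1 positive, 1 negative, 1 zero pivots.
Hence Q is indefinite.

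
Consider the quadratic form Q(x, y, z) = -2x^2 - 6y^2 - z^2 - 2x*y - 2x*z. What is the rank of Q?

3

Write A = [[-2, -1, -1], [-1, -6, 0], [-1, 0, -1]].
An LDLᵀ factorisation of A has diagonal entries -2, -11/2, -5/11.
That gives 3 negative pivots.
The rank is the number of nonzero pivots: 3.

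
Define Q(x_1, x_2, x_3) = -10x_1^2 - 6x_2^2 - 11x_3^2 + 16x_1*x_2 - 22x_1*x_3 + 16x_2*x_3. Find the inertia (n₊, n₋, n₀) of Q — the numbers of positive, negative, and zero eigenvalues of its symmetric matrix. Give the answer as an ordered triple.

The symmetric matrix is A = [[-10, 8, -11], [8, -6, 8], [-11, 8, -11]].
Symmetric row and column elimination reduces A to a congruent diagonal form with pivots -10, 2/5, -1/2.
That gives 1 positive, 2 negative pivots.

(1, 2, 0)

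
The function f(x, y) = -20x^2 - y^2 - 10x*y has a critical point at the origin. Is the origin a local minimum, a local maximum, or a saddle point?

saddle point

The Hessian at the origin is H = [[-40, -10], [-10, -2]].
det H = -40·-2 − (-10)² = -20 < 0, so H is indefinite.
Therefore the origin is a saddle point.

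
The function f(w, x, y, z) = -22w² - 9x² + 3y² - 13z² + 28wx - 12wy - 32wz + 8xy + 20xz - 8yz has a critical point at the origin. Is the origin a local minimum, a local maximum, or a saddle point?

saddle point

The Hessian at the origin is H = [[-44, 28, -12, -32], [28, -18, 8, 20], [-12, 8, 6, -8], [-32, 20, -8, -26]].
Applying the same elementary operations to the rows and columns of H produces a congruent diagonal matrix with entries -44, -2/11, 10, -2.
That gives 1 positive, 3 negative pivots.
H is indefinite, so the origin is a saddle point.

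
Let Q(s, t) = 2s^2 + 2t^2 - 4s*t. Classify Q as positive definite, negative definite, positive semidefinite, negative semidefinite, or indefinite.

positive semidefinite

The symmetric matrix of Q is [[2, -2], [-2, 2]].
For the 2×2 matrix [[2, -2], [-2, 2]]: det = 2·2 − (-2)² = 0, trace = 4.
det = 0 so one eigenvalue is zero; the form is semidefinite with the sign of the trace.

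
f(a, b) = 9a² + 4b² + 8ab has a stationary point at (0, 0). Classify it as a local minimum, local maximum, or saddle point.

The Hessian at the origin is H = [[18, 8], [8, 8]].
det H = 18·8 − (8)² = 80 > 0 and H[1,1] = 18 > 0, so H is positive definite.
Therefore the origin is a local minimum.

local minimum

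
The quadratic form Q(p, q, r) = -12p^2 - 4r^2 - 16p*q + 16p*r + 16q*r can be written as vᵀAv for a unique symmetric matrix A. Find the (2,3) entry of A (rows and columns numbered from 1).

8

The coefficient of q·r in Q is 16. For a symmetric A this equals A[2,3] + A[3,2] = 2·A[2,3].
So A[2,3] = 16/2 = 8.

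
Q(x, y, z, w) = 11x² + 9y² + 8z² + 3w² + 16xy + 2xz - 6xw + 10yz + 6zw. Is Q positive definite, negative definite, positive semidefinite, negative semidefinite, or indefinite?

The associated matrix is A = [[11, 8, 1, -3], [8, 9, 5, 0], [1, 5, 8, 3], [-3, 0, 3, 3]].
Congruent diagonalization of A (simultaneous row and column reduction) yields pivots 11, 35/11, 76/35, 12/19.
So there are 4 positive pivots.
Hence Q is positive definite.

positive definite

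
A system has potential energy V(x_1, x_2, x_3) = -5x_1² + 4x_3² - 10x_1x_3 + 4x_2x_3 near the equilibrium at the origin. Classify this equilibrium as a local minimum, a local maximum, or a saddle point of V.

saddle point

The Hessian at the origin is H = [[-10, 0, -10], [0, 0, 4], [-10, 4, 8]].
H is indefinite, so the origin is a saddle point.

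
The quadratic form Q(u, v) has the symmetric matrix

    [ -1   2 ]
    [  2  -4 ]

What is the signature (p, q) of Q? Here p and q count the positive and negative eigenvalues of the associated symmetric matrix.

Congruent diagonalization of A (simultaneous row and column reduction) yields pivots -1, 0.
So there are 1 negative, 1 zero pivots.

(0, 1)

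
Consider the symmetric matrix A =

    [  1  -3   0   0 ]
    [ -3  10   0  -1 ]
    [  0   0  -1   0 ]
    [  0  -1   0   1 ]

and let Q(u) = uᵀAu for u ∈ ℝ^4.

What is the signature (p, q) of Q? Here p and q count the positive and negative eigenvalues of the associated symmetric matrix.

Congruent diagonalization of A (simultaneous row and column reduction) yields pivots 1, 1, -1, 0.
That gives 2 positive, 1 negative, 1 zero pivots.

(2, 1)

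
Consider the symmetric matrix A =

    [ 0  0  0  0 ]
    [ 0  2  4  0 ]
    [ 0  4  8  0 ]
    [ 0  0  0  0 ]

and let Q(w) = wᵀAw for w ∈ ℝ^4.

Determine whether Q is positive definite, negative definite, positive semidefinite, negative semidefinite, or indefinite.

Applying the same elementary operations to the rows and columns of A produces a congruent diagonal matrix with entries 0, 2, 0, 0.
Counting signs: 1 positive, 3 zero.
Hence Q is positive semidefinite.

positive semidefinite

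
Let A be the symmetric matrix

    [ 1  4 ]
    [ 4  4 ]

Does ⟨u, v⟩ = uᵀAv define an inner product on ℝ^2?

no

For the 2×2 matrix [[1, 4], [4, 4]]: det = 1·4 − (4)² = -12, trace = 5.
det < 0 so the eigenvalues have opposite signs; the form is indefinite.
⟨·,·⟩ is an inner product exactly when A is positive definite.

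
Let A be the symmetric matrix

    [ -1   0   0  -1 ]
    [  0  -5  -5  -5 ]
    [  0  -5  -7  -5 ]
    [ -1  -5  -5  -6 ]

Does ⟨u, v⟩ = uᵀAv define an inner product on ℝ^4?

Row-reducing A symmetrically gives the diagonal entries -1, -5, -2, 0.
That gives 3 negative, 1 zero pivots.
Hence Q is negative semidefinite.
⟨·,·⟩ is an inner product exactly when A is positive definite.

no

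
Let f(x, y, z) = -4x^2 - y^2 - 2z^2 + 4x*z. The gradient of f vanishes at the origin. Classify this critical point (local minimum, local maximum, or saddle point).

The Hessian at the origin is H = [[-8, 0, 4], [0, -2, 0], [4, 0, -4]].
Symmetric row and column elimination reduces H to a congruent diagonal form with pivots -8, -2, -2.
That gives 3 negative pivots.
H is negative definite, so the origin is a strict local maximum.

local maximum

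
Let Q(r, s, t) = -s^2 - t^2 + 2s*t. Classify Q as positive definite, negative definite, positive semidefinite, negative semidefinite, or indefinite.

Write A = [[0, 0, 0], [0, -1, 1], [0, 1, -1]].
Symmetric row and column elimination reduces A to a congruent diagonal form with pivots 0, -1, 0.
That gives 1 negative, 2 zero pivots.
Hence Q is negative semidefinite.

negative semidefinite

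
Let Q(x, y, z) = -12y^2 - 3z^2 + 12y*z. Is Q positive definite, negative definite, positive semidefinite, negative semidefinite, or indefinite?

negative semidefinite

Write A = [[0, 0, 0], [0, -12, 6], [0, 6, -3]].
Congruent diagonalization of A (simultaneous row and column reduction) yields pivots 0, -12, 0.
That gives 1 negative, 2 zero pivots.
Hence Q is negative semidefinite.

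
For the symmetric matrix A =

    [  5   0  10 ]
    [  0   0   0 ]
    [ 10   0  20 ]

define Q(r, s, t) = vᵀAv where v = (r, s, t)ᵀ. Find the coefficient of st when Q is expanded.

The coefficient of st is A[2,3] + A[3,2] = 2·0 = 0.

0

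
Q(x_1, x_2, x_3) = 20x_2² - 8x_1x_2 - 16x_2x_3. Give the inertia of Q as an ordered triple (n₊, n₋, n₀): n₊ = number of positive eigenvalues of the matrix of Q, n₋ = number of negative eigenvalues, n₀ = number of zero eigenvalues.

(1, 1, 1)

The symmetric matrix is A = [[0, -4, 0], [-4, 20, -8], [0, -8, 0]].
By Sylvester's law of inertia any congruent diagonalization of A has 1 positive, 1 negative and 1 zero entries.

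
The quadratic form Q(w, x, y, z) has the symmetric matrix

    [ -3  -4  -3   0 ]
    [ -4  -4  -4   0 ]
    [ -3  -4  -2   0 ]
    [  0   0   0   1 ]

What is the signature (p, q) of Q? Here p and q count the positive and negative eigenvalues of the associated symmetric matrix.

(3, 1)

Symmetric row and column elimination reduces A to a congruent diagonal form with pivots -3, 4/3, 1, 1.
That gives 3 positive, 1 negative pivots.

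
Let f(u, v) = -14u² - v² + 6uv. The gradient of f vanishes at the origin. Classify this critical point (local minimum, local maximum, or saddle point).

local maximum

The Hessian at the origin is H = [[-28, 6], [6, -2]].
det H = -28·-2 − (6)² = 20 > 0 and H[1,1] = -28 < 0, so H is negative definite.
Therefore the origin is a local maximum.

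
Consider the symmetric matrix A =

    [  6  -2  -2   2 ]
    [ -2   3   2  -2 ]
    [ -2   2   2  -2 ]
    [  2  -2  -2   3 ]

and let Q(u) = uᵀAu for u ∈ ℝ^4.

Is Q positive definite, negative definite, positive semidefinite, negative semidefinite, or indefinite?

Leading principal minors: Δ_1 = 6, Δ_2 = 14, Δ_3 = 8, Δ_4 = 8.
All leading principal minors are positive, so by Sylvester's criterion Q is positive definite.

positive definite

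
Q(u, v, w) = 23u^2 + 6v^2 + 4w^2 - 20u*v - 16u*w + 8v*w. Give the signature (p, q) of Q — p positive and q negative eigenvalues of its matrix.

(3, 0)

The symmetric matrix is A = [[23, -10, -8], [-10, 6, 4], [-8, 4, 4]].
Congruent diagonalization of A (simultaneous row and column reduction) yields pivots 23, 38/23, 20/19.
Counting signs: 3 positive.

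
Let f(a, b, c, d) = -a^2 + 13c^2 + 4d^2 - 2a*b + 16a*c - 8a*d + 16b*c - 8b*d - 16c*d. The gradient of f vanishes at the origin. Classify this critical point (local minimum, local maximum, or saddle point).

The Hessian at the origin is H = [[-2, -2, 16, -8], [-2, 0, 16, -8], [16, 16, 26, -16], [-8, -8, -16, 8]].
Congruent diagonalization of H (simultaneous row and column reduction) yields pivots -2, 2, 154, -120/77.
So there are 2 positive, 2 negative pivots.
H is indefinite, so the origin is a saddle point.

saddle point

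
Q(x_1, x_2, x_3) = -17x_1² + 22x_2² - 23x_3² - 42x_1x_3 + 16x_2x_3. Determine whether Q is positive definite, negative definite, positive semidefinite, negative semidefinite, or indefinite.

indefinite

The associated matrix is A = [[-17, 0, -21], [0, 22, 8], [-21, 8, -23]].
Applying the same elementary operations to the rows and columns of A produces a congruent diagonal matrix with entries -17, 22, 6/187.
That gives 2 positive, 1 negative pivots.
Hence Q is indefinite.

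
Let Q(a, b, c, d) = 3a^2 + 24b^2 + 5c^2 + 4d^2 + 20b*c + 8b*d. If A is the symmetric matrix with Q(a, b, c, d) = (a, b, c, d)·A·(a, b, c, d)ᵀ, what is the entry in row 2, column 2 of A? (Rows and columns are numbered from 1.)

The coefficient of b^2 in Q is 24, and that is exactly A[2,2].

24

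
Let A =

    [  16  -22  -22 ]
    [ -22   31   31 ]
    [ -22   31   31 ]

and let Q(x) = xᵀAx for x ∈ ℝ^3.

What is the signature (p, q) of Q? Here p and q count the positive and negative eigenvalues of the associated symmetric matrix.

Symmetric row and column elimination reduces A to a congruent diagonal form with pivots 16, 3/4, 0.
That gives 2 positive, 1 zero pivots.

(2, 0)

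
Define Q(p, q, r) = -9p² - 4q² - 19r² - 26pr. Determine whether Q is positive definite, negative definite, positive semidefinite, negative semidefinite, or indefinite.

The symmetric matrix is A = [[-9, 0, -13], [0, -4, 0], [-13, 0, -19]].
Symmetric row and column elimination reduces A to a congruent diagonal form with pivots -9, -4, -2/9.
That gives 3 negative pivots.
Hence Q is negative definite.

negative definite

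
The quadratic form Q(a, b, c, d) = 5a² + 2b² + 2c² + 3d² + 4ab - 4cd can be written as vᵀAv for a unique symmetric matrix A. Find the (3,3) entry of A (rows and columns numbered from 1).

2

The coefficient of c² in Q is 2, and that is exactly A[3,3].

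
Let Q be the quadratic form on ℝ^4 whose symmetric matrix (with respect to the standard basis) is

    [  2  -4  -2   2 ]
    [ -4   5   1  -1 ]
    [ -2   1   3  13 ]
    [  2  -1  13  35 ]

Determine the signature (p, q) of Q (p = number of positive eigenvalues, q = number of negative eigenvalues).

Applying the same elementary operations to the rows and columns of A produces a congruent diagonal matrix with entries 2, -3, 4, 0.
Counting signs: 2 positive, 1 negative, 1 zero.

(2, 1)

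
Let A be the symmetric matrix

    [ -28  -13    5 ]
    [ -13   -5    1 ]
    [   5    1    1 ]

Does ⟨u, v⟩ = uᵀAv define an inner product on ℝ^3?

no

Congruent diagonalization of A (simultaneous row and column reduction) yields pivots -28, 29/28, 6/29.
That gives 2 positive, 1 negative pivots.
Hence Q is indefinite.
⟨·,·⟩ is an inner product exactly when A is positive definite.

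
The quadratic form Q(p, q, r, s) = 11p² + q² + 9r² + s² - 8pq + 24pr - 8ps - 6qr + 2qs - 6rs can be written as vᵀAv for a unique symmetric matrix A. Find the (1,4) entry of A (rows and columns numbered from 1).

-4

The coefficient of p·s in Q is -8. For a symmetric A this equals A[1,4] + A[4,1] = 2·A[1,4].
So A[1,4] = -8/2 = -4.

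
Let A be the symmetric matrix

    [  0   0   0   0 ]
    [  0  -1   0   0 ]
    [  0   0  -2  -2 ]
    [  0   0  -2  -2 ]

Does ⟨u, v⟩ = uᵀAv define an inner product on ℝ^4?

Row-reducing A symmetrically gives the diagonal entries 0, -1, -2, 0.
So there are 2 negative, 2 zero pivots.
Hence Q is negative semidefinite.
⟨·,·⟩ is an inner product exactly when A is positive definite.

no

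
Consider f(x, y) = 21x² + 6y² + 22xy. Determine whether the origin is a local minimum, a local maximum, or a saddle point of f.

The Hessian at the origin is H = [[42, 22], [22, 12]].
det H = 42·12 − (22)² = 20 > 0 and H[1,1] = 42 > 0, so H is positive definite.
Therefore the origin is a local minimum.

local minimum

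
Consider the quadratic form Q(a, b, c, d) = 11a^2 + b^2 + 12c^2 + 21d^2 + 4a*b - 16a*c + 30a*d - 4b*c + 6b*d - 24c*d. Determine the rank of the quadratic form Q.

4

The associated matrix is A = [[11, 2, -8, 15], [2, 1, -2, 3], [-8, -2, 12, -12], [15, 3, -12, 21]].
Applying the same elementary operations to the rows and columns of A produces a congruent diagonal matrix with entries 11, 7/11, 40/7, 3/10.
So there are 4 positive pivots.
The rank is the number of nonzero pivots: 4.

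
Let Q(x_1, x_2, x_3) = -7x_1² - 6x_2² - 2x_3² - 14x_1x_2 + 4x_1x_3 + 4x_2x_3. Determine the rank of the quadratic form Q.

The associated matrix is A = [[-7, -7, 2], [-7, -6, 2], [2, 2, -2]].
Row-reducing A symmetrically gives the diagonal entries -7, 1, -10/7.
So there are 1 positive, 2 negative pivots.
The rank is the number of nonzero pivots: 3.

3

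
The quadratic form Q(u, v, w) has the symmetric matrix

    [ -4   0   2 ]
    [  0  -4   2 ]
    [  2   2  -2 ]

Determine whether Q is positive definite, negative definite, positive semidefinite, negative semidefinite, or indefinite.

negative semidefinite

Congruent diagonalization of A (simultaneous row and column reduction) yields pivots -4, -4, 0.
Counting signs: 2 negative, 1 zero.
Hence Q is negative semidefinite.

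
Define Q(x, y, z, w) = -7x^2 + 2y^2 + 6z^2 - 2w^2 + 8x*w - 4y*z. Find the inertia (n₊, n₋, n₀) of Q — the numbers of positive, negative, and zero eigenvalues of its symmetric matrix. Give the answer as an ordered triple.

(3, 1, 0)

Write A = [[-7, 0, 0, 4], [0, 2, -2, 0], [0, -2, 6, 0], [4, 0, 0, -2]].
An LDLᵀ factorisation of A has diagonal entries -7, 2, 4, 2/7.
So there are 3 positive, 1 negative pivots.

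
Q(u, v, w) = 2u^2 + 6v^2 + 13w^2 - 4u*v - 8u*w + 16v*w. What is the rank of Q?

The symmetric matrix is A = [[2, -2, -4], [-2, 6, 8], [-4, 8, 13]].
Applying the same elementary operations to the rows and columns of A produces a congruent diagonal matrix with entries 2, 4, 1.
That gives 3 positive pivots.
The rank is the number of nonzero pivots: 3.

3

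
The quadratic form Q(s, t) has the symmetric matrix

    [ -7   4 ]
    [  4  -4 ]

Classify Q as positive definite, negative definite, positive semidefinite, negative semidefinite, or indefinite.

Leading principal minors: Δ_1 = -7, Δ_2 = 12.
The signs alternate starting with Δ_1 < 0, so by Sylvester's criterion Q is negative definite.

negative definite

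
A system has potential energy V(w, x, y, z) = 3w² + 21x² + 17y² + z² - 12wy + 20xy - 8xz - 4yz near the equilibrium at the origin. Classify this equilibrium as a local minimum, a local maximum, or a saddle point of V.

The Hessian at the origin is H = [[6, 0, -12, 0], [0, 42, 20, -8], [-12, 20, 34, -4], [0, -8, -4, 2]].
Symmetric row and column elimination reduces H to a congruent diagonal form with pivots 6, 42, 10/21, 2/5.
Counting signs: 4 positive.
H is positive definite, so the origin is a strict local minimum.

local minimum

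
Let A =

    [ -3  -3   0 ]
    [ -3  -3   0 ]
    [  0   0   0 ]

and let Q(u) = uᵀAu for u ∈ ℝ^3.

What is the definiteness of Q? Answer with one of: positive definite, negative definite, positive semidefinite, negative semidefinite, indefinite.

negative semidefinite

Symmetric row and column elimination reduces A to a congruent diagonal form with pivots -3, 0, 0.
Counting signs: 1 negative, 2 zero.
Hence Q is negative semidefinite.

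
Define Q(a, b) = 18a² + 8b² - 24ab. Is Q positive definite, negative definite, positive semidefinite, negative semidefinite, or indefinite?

positive semidefinite

The symmetric matrix of Q is [[18, -12], [-12, 8]].
For the 2×2 matrix [[18, -12], [-12, 8]]: det = 18·8 − (-12)² = 0, trace = 26.
det = 0 so one eigenvalue is zero; the form is semidefinite with the sign of the trace.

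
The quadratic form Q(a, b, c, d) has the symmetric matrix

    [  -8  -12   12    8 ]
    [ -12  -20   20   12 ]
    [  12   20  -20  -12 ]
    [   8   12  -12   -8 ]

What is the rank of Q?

Row-reducing A symmetrically gives the diagonal entries -8, -2, 0, 0.
So there are 2 negative, 2 zero pivots.
The rank is the number of nonzero pivots: 2.

2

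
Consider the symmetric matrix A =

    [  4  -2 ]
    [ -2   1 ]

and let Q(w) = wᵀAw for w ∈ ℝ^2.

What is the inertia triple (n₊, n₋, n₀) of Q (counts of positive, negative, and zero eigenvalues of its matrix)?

(1, 0, 1)

Congruent diagonalization of A (simultaneous row and column reduction) yields pivots 4, 0.
That gives 1 positive, 1 zero pivots.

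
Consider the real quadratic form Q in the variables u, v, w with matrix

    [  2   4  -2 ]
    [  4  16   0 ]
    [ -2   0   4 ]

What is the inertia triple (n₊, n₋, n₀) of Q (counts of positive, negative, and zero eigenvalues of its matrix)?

Symmetric row and column elimination reduces A to a congruent diagonal form with pivots 2, 8, 0.
That gives 2 positive, 1 zero pivots.

(2, 0, 1)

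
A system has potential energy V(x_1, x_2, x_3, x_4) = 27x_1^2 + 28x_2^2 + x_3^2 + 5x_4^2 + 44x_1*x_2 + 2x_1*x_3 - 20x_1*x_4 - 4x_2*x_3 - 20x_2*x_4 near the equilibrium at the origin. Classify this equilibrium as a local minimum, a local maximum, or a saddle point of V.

local minimum

The Hessian at the origin is H = [[54, 44, 2, -20], [44, 56, -4, -20], [2, -4, 2, 0], [-20, -20, 0, 10]].
Symmetric row and column elimination reduces H to a congruent diagonal form with pivots 54, 544/27, 6/17, 5/3.
That gives 4 positive pivots.
H is positive definite, so the origin is a strict local minimum.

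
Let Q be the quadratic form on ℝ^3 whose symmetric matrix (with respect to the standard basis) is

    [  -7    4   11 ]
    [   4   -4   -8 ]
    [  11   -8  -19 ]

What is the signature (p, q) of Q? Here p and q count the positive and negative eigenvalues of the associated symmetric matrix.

Congruent diagonalization of A (simultaneous row and column reduction) yields pivots -7, -12/7, 0.
So there are 2 negative, 1 zero pivots.

(0, 2)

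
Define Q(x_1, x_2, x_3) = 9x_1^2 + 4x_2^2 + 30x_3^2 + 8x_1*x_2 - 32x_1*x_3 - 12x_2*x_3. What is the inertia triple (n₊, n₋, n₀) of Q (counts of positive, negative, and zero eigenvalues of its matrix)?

Write A = [[9, 4, -16], [4, 4, -6], [-16, -6, 30]].
An LDLᵀ factorisation of A has diagonal entries 9, 20/9, 1.
That gives 3 positive pivots.

(3, 0, 0)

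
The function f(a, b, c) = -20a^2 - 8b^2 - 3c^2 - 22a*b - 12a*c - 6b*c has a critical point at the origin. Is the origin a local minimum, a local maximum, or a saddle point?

local maximum

The Hessian at the origin is H = [[-40, -22, -12], [-22, -16, -6], [-12, -6, -6]].
Applying the same elementary operations to the rows and columns of H produces a congruent diagonal matrix with entries -40, -39/10, -30/13.
That gives 3 negative pivots.
H is negative definite, so the origin is a strict local maximum.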